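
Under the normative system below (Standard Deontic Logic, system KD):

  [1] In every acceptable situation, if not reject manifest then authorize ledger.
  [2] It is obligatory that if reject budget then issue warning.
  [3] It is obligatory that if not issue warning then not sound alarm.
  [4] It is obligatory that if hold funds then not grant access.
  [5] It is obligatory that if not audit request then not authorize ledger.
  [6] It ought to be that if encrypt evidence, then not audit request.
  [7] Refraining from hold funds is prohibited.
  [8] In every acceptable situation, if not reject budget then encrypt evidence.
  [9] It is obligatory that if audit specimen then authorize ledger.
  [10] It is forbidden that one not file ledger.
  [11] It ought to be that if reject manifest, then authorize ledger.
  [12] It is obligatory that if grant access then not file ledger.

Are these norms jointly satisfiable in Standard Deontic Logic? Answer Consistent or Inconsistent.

Consistent

Premise 12 is O(grant_access → ¬file_ledger), but O(grant_access) is not derivable from the premises, so it does not yield O(¬file_ledger).
So O(¬file_ledger) is not derivable, and the apparent clash with O(file_ledger) does not arise.
A world satisfying every obligation exists (e.g. audit_request=true, audit_specimen=false, authorize_ledger=true, encrypt_evidence=false, file_ledger=true, grant_access=false, hold_funds=true, issue_warning=true, reject_budget=true, reject_manifest=false, sound_alarm=false); no atom is both obligatory and forbidden, so the set is consistent.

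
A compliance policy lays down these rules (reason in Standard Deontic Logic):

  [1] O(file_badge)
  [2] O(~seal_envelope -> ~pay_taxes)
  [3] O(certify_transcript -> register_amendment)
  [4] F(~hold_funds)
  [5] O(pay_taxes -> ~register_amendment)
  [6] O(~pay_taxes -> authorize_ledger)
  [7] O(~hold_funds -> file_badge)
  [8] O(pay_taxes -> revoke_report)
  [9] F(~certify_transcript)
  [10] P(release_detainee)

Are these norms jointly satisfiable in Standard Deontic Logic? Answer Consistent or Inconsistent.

Premise 7 is O(~hold_funds -> file_badge); even if O(file_badge) held, inferring O(~hold_funds) would be affirming the consequent — invalid.
So O(~hold_funds) is not derivable, and the apparent clash with O(hold_funds) does not arise.
A world satisfying every obligation exists (e.g. authorize_ledger=true, certify_transcript=true, file_badge=true, hold_funds=true, pay_taxes=false, register_amendment=true, release_detainee=false, revoke_report=false, seal_envelope=false); no atom is both obligatory and forbidden, so the set is consistent.

Consistent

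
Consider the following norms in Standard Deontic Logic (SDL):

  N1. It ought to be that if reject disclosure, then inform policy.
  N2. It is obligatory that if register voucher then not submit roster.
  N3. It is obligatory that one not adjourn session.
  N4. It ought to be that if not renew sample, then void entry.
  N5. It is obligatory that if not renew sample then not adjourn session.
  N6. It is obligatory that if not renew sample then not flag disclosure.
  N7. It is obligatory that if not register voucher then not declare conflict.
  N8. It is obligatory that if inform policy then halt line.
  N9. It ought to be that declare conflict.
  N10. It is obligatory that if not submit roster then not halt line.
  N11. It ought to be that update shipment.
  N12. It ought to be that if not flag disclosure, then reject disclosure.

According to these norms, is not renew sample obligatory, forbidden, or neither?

Forbidden

Premise 9 states O(declare_conflict) outright.
Premise 7 is O(¬register_voucher → ¬declare_conflict); contrapositively O(declare_conflict → register_voucher). Since O(declare_conflict) holds, K gives O(register_voucher).
Premise 2 is O(register_voucher → ¬submit_roster); since O(register_voucher), deontic closure gives O(¬submit_roster).
Applying K to premise 10 (O(¬submit_roster → ¬halt_line)) and O(¬submit_roster) yields O(¬halt_line).
Premise 8 is O(inform_policy → halt_line); contrapositively O(¬halt_line → ¬inform_policy). Since O(¬halt_line) holds, K gives O(¬inform_policy).
Premise 1, O(reject_disclosure → inform_policy), contraposes to O(¬inform_policy → ¬reject_disclosure); with O(¬inform_policy) we get O(¬reject_disclosure).
Premise 12, O(¬flag_disclosure → reject_disclosure), contraposes to O(¬reject_disclosure → flag_disclosure); with O(¬reject_disclosure) we get O(flag_disclosure).
Premise 6 is O(¬renew_sample → ¬flag_disclosure); contrapositively O(flag_disclosure → renew_sample). Since O(flag_disclosure) holds, K gives O(renew_sample).
Premises 3, 4, 5, 11 do not contribute to this derivation.
Thus O(renew_sample), which is F(¬renew_sample): ¬renew_sample is forbidden.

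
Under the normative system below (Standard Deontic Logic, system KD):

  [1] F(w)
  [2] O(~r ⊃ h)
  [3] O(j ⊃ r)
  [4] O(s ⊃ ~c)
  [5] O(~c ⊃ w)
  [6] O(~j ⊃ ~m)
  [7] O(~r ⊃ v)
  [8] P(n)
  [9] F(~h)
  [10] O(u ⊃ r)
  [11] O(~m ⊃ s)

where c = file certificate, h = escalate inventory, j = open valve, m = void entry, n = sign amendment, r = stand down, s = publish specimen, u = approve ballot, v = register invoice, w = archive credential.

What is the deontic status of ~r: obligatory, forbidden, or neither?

Forbidden

Premise 1, F(w), is equivalent to O(~w).
Premise 5, O(~c ⊃ w), contraposes to O(~w ⊃ c); with O(~w) we get O(c).
Premise 4, O(s ⊃ ~c), contraposes to O(c ⊃ ~s); with O(c) we get O(~s).
Premise 11 is O(~m ⊃ s); contrapositively O(~s ⊃ m). Since O(~s) holds, K gives O(m).
The contrapositive of premise 6 (O(~j ⊃ ~m)) is O(m ⊃ j), and O(m) is already established, so O(j).
Applying K to premise 3 (O(j ⊃ r)) and O(j) yields O(r).
Premises 2, 7, 8, 9, 10 do not contribute to this derivation.
Thus O(r), which is F(~r): ~r is forbidden.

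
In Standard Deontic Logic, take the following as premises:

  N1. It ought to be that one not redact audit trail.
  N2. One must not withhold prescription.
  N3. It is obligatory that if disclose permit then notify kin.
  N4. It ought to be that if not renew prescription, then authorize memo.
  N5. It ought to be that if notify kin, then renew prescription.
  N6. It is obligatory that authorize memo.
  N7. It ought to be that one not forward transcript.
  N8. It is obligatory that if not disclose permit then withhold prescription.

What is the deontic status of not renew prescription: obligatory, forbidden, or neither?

F(withhold_prescription) at premise 2 means O(¬withhold_prescription).
Premise 8, O(¬disclose_permit → withhold_prescription), contraposes to O(¬withhold_prescription → disclose_permit); with O(¬withhold_prescription) we get O(disclose_permit).
Applying K to premise 3 (O(disclose_permit → notify_kin)) and O(disclose_permit) yields O(notify_kin).
With premise 5, O(notify_kin → renew_prescription), the K-axiom yields O(renew_prescription).
Premises 1, 4, 6, 7 do not contribute to this derivation.
Thus O(renew_prescription), which is F(¬renew_prescription): ¬renew_prescription is forbidden.

Forbidden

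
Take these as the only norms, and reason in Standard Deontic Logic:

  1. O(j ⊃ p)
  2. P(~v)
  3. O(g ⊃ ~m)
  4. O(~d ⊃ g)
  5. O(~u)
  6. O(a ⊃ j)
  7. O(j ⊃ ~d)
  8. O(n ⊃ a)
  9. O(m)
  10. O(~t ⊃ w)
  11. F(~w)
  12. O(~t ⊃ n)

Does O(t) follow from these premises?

Yes

Premise 9 gives O(m).
Premise 3, O(g ⊃ ~m), contraposes to O(m ⊃ ~g); with O(m) we get O(~g).
Premise 4, O(~d ⊃ g), contraposes to O(~g ⊃ d); with O(~g) we get O(d).
Premise 7 is O(j ⊃ ~d); contrapositively O(d ⊃ ~j). Since O(d) holds, K gives O(~j).
Premise 6 is O(a ⊃ j); contrapositively O(~j ⊃ ~a). Since O(~j) holds, K gives O(~a).
Premise 8, O(n ⊃ a), contraposes to O(~a ⊃ ~n); with O(~a) we get O(~n).
Premise 12, O(~t ⊃ n), contraposes to O(~n ⊃ t); with O(~n) we get O(t).
Premises 1, 2, 5, 10, 11 do not contribute to this derivation.
So O(t) follows.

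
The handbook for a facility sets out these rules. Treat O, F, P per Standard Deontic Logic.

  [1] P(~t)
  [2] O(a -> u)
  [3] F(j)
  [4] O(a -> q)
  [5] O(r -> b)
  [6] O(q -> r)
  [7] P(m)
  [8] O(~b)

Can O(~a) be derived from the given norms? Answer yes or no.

Premise 8 states O(~b) outright.
Premise 5, O(r -> b), contraposes to O(~b -> ~r); with O(~b) we get O(~r).
Premise 6, O(q -> r), contraposes to O(~r -> ~q); with O(~r) we get O(~q).
Premise 4, O(a -> q), contraposes to O(~q -> ~a); with O(~q) we get O(~a).
Premises 1, 2, 3, 7 do not contribute to this derivation.
So O(~a) follows.

Yes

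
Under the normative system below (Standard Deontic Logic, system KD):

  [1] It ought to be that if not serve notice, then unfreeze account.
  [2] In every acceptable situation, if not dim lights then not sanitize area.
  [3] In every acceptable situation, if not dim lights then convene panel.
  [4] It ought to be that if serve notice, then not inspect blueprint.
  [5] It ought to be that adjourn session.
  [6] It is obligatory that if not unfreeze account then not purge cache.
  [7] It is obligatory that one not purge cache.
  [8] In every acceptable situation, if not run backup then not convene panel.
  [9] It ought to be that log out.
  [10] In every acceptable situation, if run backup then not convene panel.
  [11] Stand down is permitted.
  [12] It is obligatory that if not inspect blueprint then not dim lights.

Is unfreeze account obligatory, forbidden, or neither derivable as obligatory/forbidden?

Premises 8 and 10 are O(¬run_backup → ¬convene_panel) and O(run_backup → ¬convene_panel); every ideal world satisfies ¬run_backup or run_backup, so in either case ¬convene_panel holds — hence O(¬convene_panel).
Premise 3, O(¬dim_lights → convene_panel), contraposes to O(¬convene_panel → dim_lights); with O(¬convene_panel) we get O(dim_lights).
Premise 12 is O(¬inspect_blueprint → ¬dim_lights); contrapositively O(dim_lights → inspect_blueprint). Since O(dim_lights) holds, K gives O(inspect_blueprint).
The contrapositive of premise 4 (O(serve_notice → ¬inspect_blueprint)) is O(inspect_blueprint → ¬serve_notice), and O(inspect_blueprint) is already established, so O(¬serve_notice).
With premise 1, O(¬serve_notice → unfreeze_account), the K-axiom yields O(unfreeze_account).
Premises 2, 5, 6, 7, 9, 11 do not contribute to this derivation.
Hence unfreeze_account is obligatory.

Obligatory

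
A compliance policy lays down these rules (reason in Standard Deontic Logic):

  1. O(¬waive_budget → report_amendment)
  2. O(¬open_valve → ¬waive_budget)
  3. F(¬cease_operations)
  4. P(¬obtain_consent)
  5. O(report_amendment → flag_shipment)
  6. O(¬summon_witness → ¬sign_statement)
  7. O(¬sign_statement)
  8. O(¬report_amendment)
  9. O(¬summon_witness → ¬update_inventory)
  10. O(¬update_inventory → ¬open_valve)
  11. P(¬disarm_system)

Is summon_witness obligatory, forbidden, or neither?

Obligatory

Premise 8 gives O(¬report_amendment).
Premise 1, O(¬waive_budget → report_amendment), contraposes to O(¬report_amendment → waive_budget); with O(¬report_amendment) we get O(waive_budget).
Premise 2 is O(¬open_valve → ¬waive_budget); contrapositively O(waive_budget → open_valve). Since O(waive_budget) holds, K gives O(open_valve).
The contrapositive of premise 10 (O(¬update_inventory → ¬open_valve)) is O(open_valve → update_inventory), and O(open_valve) is already established, so O(update_inventory).
Premise 9, O(¬summon_witness → ¬update_inventory), contraposes to O(update_inventory → summon_witness); with O(update_inventory) we get O(summon_witness).
Premises 3, 4, 5, 6, 7, 11 do not contribute to this derivation.
Hence summon_witness is obligatory.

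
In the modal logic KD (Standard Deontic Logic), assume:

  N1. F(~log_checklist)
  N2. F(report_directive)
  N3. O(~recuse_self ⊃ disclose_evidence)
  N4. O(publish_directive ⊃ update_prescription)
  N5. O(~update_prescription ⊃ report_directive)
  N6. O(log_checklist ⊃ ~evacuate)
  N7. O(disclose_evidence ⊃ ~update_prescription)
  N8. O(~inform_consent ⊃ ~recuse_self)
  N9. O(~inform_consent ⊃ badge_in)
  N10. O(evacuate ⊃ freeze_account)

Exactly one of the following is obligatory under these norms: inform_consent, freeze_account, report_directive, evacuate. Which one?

inform_consent

F(report_directive) at premise 2 means O(~report_directive).
Premise 5, O(~update_prescription ⊃ report_directive), contraposes to O(~report_directive ⊃ update_prescription); with O(~report_directive) we get O(update_prescription).
Premise 7, O(disclose_evidence ⊃ ~update_prescription), contraposes to O(update_prescription ⊃ ~disclose_evidence); with O(update_prescription) we get O(~disclose_evidence).
Premise 3 is O(~recuse_self ⊃ disclose_evidence); contrapositively O(~disclose_evidence ⊃ recuse_self). Since O(~disclose_evidence) holds, K gives O(recuse_self).
Premise 8, O(~inform_consent ⊃ ~recuse_self), contraposes to O(recuse_self ⊃ inform_consent); with O(recuse_self) we get O(inform_consent).
So O(inform_consent) holds — inform_consent is obligatory. None of the other listed options is made obligatory by any chain of premises.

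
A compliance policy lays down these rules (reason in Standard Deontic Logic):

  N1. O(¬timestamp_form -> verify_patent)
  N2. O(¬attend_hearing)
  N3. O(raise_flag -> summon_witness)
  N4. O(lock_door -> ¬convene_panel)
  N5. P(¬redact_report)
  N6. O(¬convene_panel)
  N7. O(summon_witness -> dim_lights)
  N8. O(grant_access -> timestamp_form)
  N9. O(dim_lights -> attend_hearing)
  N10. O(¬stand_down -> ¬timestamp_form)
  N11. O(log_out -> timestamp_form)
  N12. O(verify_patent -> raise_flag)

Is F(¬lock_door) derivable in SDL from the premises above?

Premise 4 is O(lock_door -> ¬convene_panel); even if O(¬convene_panel) held, inferring O(lock_door) would be affirming the consequent — invalid.
No other premise forces O(lock_door). An ideal world satisfying every premise can still have ¬lock_door true, so F(¬lock_door) is not derivable.

No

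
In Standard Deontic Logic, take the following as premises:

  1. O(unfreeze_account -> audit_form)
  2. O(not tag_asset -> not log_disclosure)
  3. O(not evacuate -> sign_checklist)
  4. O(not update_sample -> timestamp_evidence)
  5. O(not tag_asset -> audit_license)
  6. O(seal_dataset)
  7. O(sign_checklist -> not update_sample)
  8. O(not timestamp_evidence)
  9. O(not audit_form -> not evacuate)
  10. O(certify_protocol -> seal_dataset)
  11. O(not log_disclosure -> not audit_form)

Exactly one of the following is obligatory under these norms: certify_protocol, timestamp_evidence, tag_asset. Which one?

Premise 8 gives O(not timestamp_evidence).
Premise 4, O(not update_sample -> timestamp_evidence), contraposes to O(not timestamp_evidence -> update_sample); with O(not timestamp_evidence) we get O(update_sample).
Premise 7, O(sign_checklist -> not update_sample), contraposes to O(update_sample -> not sign_checklist); with O(update_sample) we get O(not sign_checklist).
The contrapositive of premise 3 (O(not evacuate -> sign_checklist)) is O(not sign_checklist -> evacuate), and O(not sign_checklist) is already established, so O(evacuate).
Premise 9 is O(not audit_form -> not evacuate); contrapositively O(evacuate -> audit_form). Since O(evacuate) holds, K gives O(audit_form).
Premise 11, O(not log_disclosure -> not audit_form), contraposes to O(audit_form -> log_disclosure); with O(audit_form) we get O(log_disclosure).
Premise 2 is O(not tag_asset -> not log_disclosure); contrapositively O(log_disclosure -> tag_asset). Since O(log_disclosure) holds, K gives O(tag_asset).
So O(tag_asset) holds — tag_asset is obligatory. None of the other listed options is made obligatory by any chain of premises.

tag_asset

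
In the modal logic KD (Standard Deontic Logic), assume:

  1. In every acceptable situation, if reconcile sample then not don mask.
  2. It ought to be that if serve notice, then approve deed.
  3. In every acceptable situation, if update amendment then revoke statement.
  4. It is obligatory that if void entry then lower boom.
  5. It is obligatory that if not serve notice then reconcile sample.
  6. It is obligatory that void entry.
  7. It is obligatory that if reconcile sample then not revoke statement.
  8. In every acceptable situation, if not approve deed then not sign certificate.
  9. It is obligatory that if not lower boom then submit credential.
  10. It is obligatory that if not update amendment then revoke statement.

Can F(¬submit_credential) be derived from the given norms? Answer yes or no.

No

Premise 9 is O(¬lower_boom → submit_credential), but O(¬lower_boom) is not derivable from the premises, so it does not yield O(submit_credential).
No other premise forces O(submit_credential). An ideal world satisfying every premise can still have ¬submit_credential true, so F(¬submit_credential) is not derivable.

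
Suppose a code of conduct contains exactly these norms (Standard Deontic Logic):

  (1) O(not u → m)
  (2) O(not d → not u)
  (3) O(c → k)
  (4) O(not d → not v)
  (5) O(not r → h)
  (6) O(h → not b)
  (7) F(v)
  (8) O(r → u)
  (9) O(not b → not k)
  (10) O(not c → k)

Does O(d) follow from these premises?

Yes

Premises 10 and 3 are O(not c → k) and O(c → k); every ideal world satisfies not c or c, so in either case k holds — hence O(k).
The contrapositive of premise 9 (O(not b → not k)) is O(k → b), and O(k) is already established, so O(b).
Premise 6 is O(h → not b); contrapositively O(b → not h). Since O(b) holds, K gives O(not h).
Premise 5, O(not r → h), contraposes to O(not h → r); with O(not h) we get O(r).
Premise 8 is O(r → u); since O(r), deontic closure gives O(u).
Premise 2 is O(not d → not u); contrapositively O(u → d). Since O(u) holds, K gives O(d).
Premises 1, 4, 7 do not contribute to this derivation.
So O(d) follows.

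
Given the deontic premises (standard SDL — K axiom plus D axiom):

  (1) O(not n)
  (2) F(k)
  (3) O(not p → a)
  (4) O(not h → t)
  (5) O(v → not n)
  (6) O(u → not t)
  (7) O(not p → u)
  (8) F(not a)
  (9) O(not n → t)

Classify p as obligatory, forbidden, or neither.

Obligatory

Premise 1 states O(not n) outright.
With premise 9, O(not n → t), the K-axiom yields O(t).
Premise 6 is O(u → not t); contrapositively O(t → not u). Since O(t) holds, K gives O(not u).
Premise 7, O(not p → u), contraposes to O(not u → p); with O(not u) we get O(p).
Premises 2, 3, 4, 5, 8 do not contribute to this derivation.
Hence p is obligatory.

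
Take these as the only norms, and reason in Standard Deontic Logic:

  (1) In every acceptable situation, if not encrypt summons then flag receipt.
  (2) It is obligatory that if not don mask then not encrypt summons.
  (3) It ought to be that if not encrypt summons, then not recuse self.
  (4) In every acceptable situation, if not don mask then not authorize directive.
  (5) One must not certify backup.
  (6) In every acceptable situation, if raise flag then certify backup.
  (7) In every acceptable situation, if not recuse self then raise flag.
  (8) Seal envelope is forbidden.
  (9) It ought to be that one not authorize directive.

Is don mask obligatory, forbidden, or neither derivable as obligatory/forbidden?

Premise 5 is F(certify_backup), i.e. O(¬certify_backup).
Premise 6 is O(raise_flag → certify_backup); contrapositively O(¬certify_backup → ¬raise_flag). Since O(¬certify_backup) holds, K gives O(¬raise_flag).
The contrapositive of premise 7 (O(¬recuse_self → raise_flag)) is O(¬raise_flag → recuse_self), and O(¬raise_flag) is already established, so O(recuse_self).
Premise 3, O(¬encrypt_summons → ¬recuse_self), contraposes to O(recuse_self → encrypt_summons); with O(recuse_self) we get O(encrypt_summons).
Premise 2, O(¬don_mask → ¬encrypt_summons), contraposes to O(encrypt_summons → don_mask); with O(encrypt_summons) we get O(don_mask).
Premises 1, 4, 8, 9 do not contribute to this derivation.
Hence don_mask is obligatory.

Obligatory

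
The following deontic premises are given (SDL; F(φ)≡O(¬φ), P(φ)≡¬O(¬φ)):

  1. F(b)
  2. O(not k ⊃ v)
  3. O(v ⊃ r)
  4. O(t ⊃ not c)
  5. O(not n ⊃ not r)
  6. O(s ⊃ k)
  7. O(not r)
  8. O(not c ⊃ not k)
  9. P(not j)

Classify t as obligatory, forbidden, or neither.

From premise 7 we have O(not r).
Premise 3, O(v ⊃ r), contraposes to O(not r ⊃ not v); with O(not r) we get O(not v).
Premise 2 is O(not k ⊃ v); contrapositively O(not v ⊃ k). Since O(not v) holds, K gives O(k).
The contrapositive of premise 8 (O(not c ⊃ not k)) is O(k ⊃ c), and O(k) is already established, so O(c).
Premise 4, O(t ⊃ not c), contraposes to O(c ⊃ not t); with O(c) we get O(not t).
Premises 1, 5, 6, 9 do not contribute to this derivation.
Thus O(not t), which is F(t): t is forbidden.

Forbidden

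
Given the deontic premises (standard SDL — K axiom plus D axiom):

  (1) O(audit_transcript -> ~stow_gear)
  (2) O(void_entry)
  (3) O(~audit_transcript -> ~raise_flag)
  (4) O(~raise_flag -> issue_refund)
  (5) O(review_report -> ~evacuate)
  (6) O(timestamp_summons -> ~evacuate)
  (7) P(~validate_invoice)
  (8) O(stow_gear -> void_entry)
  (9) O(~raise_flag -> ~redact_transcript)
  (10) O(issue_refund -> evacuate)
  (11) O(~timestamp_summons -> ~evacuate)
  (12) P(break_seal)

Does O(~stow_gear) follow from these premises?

Yes

Premises 6 and 11 are O(timestamp_summons -> ~evacuate) and O(~timestamp_summons -> ~evacuate); every ideal world satisfies timestamp_summons or ~timestamp_summons, so in either case ~evacuate holds — hence O(~evacuate).
Premise 10, O(issue_refund -> evacuate), contraposes to O(~evacuate -> ~issue_refund); with O(~evacuate) we get O(~issue_refund).
Premise 4 is O(~raise_flag -> issue_refund); contrapositively O(~issue_refund -> raise_flag). Since O(~issue_refund) holds, K gives O(raise_flag).
Premise 3, O(~audit_transcript -> ~raise_flag), contraposes to O(raise_flag -> audit_transcript); with O(raise_flag) we get O(audit_transcript).
With premise 1, O(audit_transcript -> ~stow_gear), the K-axiom yields O(~stow_gear).
Premises 2, 5, 7, 8, 9, 12 do not contribute to this derivation.
So O(~stow_gear) follows.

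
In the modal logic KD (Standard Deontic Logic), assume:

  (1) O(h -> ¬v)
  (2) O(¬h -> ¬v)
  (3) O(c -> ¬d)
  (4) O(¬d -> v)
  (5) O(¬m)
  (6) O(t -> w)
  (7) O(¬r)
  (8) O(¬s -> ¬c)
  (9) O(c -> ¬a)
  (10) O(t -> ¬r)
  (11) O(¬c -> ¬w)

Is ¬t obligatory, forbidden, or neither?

Obligatory

Premises 1 and 2 are O(h -> ¬v) and O(¬h -> ¬v); every ideal world satisfies h or ¬h, so in either case ¬v holds — hence O(¬v).
The contrapositive of premise 4 (O(¬d -> v)) is O(¬v -> d), and O(¬v) is already established, so O(d).
The contrapositive of premise 3 (O(c -> ¬d)) is O(d -> ¬c), and O(d) is already established, so O(¬c).
With premise 11, O(¬c -> ¬w), the K-axiom yields O(¬w).
Premise 6 is O(t -> w); contrapositively O(¬w -> ¬t). Since O(¬w) holds, K gives O(¬t).
Premises 5, 7, 8, 9, 10 do not contribute to this derivation.
Hence ¬t is obligatory.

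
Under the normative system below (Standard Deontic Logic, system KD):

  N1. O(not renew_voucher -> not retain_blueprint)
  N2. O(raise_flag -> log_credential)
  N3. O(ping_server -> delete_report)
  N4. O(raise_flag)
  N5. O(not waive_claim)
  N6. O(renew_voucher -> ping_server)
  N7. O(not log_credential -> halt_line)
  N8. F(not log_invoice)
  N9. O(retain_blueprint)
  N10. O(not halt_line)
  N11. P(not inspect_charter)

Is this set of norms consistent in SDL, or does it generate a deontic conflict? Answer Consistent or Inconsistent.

Premise 7 is O(not log_credential -> halt_line), but O(not log_credential) is not derivable from the premises, so it does not yield O(halt_line).
So O(halt_line) is not derivable, and the apparent clash with O(not halt_line) does not arise.
A world satisfying every obligation exists (e.g. delete_report=true, halt_line=false, inspect_charter=false, log_credential=true, log_invoice=true, ping_server=true, raise_flag=true, renew_voucher=true, retain_blueprint=true, waive_claim=false); no atom is both obligatory and forbidden, so the set is consistent.

Consistent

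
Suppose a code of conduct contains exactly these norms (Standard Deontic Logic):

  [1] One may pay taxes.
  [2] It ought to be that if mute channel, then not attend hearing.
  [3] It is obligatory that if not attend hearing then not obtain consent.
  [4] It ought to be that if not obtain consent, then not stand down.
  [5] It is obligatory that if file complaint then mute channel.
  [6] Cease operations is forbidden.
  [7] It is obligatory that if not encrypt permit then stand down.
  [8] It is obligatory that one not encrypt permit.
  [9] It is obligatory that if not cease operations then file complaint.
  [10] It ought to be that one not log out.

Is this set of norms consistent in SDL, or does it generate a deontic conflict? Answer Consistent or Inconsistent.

F(cease_operations) at premise 6 means O(¬cease_operations).
With premise 9, O(¬cease_operations → file_complaint), the K-axiom yields O(file_complaint).
Applying K to premise 5 (O(file_complaint → mute_channel)) and O(file_complaint) yields O(mute_channel).
From O(mute_channel) and premise 2, O(mute_channel → ¬attend_hearing), we obtain O(¬attend_hearing).
With premise 3, O(¬attend_hearing → ¬obtain_consent), the K-axiom yields O(¬obtain_consent).
Applying K to premise 4 (O(¬obtain_consent → ¬stand_down)) and O(¬obtain_consent) yields O(¬stand_down).
The contrapositive of premise 7 (O(¬encrypt_permit → stand_down)) is O(¬stand_down → encrypt_permit), and O(¬stand_down) is already established, so O(encrypt_permit).
Yet premise 8 states O(¬encrypt_permit).
We now have both O(encrypt_permit) and O(¬encrypt_permit) — encrypt_permit is simultaneously obligatory and forbidden, violating the D-axiom.

Inconsistent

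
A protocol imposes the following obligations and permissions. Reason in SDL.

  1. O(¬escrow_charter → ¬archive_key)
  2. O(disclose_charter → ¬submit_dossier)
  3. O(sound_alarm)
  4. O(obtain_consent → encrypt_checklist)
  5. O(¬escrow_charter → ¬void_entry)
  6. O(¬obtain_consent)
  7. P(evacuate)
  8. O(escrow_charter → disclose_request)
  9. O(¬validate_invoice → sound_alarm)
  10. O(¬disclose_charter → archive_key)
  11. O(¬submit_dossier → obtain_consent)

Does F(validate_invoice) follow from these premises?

Premise 9 is O(¬validate_invoice → sound_alarm); even if O(sound_alarm) held, inferring O(¬validate_invoice) would be affirming the consequent — invalid.
No other premise forces O(¬validate_invoice). An ideal world satisfying every premise can still have validate_invoice true, so F(validate_invoice) is not derivable.

No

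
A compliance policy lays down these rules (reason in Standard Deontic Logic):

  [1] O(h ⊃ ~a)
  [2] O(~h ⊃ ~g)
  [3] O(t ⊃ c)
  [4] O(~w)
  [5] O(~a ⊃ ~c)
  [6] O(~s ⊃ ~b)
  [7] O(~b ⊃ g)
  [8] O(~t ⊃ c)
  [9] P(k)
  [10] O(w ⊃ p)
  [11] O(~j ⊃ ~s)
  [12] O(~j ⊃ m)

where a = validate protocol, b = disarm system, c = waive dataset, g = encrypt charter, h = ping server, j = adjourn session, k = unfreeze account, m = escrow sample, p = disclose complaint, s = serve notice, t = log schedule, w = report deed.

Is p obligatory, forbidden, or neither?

Premise 10 is O(w ⊃ p), but O(w) is not derivable from the premises, so it does not yield O(p).
No premise or chain of K-axiom applications forces O(p), and none forces O(~p). So p is neither obligatory nor forbidden under these norms.

Neither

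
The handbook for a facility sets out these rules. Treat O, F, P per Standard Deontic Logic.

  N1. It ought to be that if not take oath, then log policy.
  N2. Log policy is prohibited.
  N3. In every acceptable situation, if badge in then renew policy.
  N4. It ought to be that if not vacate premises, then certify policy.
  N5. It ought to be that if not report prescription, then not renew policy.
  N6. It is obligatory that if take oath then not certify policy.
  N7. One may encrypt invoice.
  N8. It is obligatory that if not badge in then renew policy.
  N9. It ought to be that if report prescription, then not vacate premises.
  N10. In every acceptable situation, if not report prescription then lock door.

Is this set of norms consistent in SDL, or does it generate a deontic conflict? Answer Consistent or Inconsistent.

Inconsistent

Premises 8 and 3 cover both cases: O(¬badge_in → renew_policy) and O(badge_in → renew_policy). Since ¬badge_in ∨ badge_in is a tautology, O(renew_policy) follows.
Premise 5, O(¬report_prescription → ¬renew_policy), contraposes to O(renew_policy → report_prescription); with O(renew_policy) we get O(report_prescription).
Applying K to premise 9 (O(report_prescription → ¬vacate_premises)) and O(report_prescription) yields O(¬vacate_premises).
With premise 4, O(¬vacate_premises → certify_policy), the K-axiom yields O(certify_policy).
The contrapositive of premise 6 (O(take_oath → ¬certify_policy)) is O(certify_policy → ¬take_oath), and O(certify_policy) is already established, so O(¬take_oath).
From O(¬take_oath) and premise 1, O(¬take_oath → log_policy), we obtain O(log_policy).
But premise 2, F(log_policy), means O(¬log_policy).
We now have both O(log_policy) and O(¬log_policy) — log_policy is simultaneously obligatory and forbidden, violating the D-axiom.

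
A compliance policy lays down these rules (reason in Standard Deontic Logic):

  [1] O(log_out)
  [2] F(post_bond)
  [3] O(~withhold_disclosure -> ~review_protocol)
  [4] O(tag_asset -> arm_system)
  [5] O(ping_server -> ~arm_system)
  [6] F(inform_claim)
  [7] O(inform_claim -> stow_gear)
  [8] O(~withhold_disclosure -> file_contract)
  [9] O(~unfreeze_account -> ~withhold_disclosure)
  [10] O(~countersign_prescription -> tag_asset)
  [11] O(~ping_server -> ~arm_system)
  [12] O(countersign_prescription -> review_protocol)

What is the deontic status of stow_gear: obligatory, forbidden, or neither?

Premise 7 is O(inform_claim -> stow_gear), but O(inform_claim) is not derivable from the premises, so it does not yield O(stow_gear).
No premise or chain of K-axiom applications forces O(stow_gear), and none forces O(~stow_gear). So stow_gear is neither obligatory nor forbidden under these norms.

Neither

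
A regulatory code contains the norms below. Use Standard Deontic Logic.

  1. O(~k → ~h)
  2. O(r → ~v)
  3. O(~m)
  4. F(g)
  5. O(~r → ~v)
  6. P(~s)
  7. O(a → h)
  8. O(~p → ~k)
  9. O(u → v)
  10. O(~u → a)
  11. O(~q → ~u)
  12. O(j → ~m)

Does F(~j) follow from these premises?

Premise 12 is O(j → ~m); even if O(~m) held, inferring O(j) would be affirming the consequent — invalid.
No other premise forces O(j). An ideal world satisfying every premise can still have ~j true, so F(~j) is not derivable.

No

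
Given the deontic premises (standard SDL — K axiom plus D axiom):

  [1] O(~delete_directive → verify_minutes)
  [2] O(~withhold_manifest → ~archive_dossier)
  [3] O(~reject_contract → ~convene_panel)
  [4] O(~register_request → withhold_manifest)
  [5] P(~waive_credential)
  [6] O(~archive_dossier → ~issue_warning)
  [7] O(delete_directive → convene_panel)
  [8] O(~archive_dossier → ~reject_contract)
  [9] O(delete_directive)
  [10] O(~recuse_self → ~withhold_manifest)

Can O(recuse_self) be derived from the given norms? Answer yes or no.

Yes

Premise 9 states O(delete_directive) outright.
From O(delete_directive) and premise 7, O(delete_directive → convene_panel), we obtain O(convene_panel).
The contrapositive of premise 3 (O(~reject_contract → ~convene_panel)) is O(convene_panel → reject_contract), and O(convene_panel) is already established, so O(reject_contract).
The contrapositive of premise 8 (O(~archive_dossier → ~reject_contract)) is O(reject_contract → archive_dossier), and O(reject_contract) is already established, so O(archive_dossier).
Premise 2, O(~withhold_manifest → ~archive_dossier), contraposes to O(archive_dossier → withhold_manifest); with O(archive_dossier) we get O(withhold_manifest).
Premise 10 is O(~recuse_self → ~withhold_manifest); contrapositively O(withhold_manifest → recuse_self). Since O(withhold_manifest) holds, K gives O(recuse_self).
Premises 1, 4, 5, 6 do not contribute to this derivation.
So O(recuse_self) follows.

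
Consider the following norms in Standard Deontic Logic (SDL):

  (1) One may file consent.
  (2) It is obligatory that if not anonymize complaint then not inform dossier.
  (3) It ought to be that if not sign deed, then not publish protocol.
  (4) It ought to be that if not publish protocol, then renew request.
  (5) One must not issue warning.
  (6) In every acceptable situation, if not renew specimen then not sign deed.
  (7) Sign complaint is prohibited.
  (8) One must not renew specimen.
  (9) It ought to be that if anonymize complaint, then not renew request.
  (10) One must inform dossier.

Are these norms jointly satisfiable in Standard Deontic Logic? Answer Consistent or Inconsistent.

Inconsistent

From premise 10 we have O(inform_dossier).
Premise 2 is O(¬anonymize_complaint → ¬inform_dossier); contrapositively O(inform_dossier → anonymize_complaint). Since O(inform_dossier) holds, K gives O(anonymize_complaint).
From O(anonymize_complaint) and premise 9, O(anonymize_complaint → ¬renew_request), we obtain O(¬renew_request).
The contrapositive of premise 4 (O(¬publish_protocol → renew_request)) is O(¬renew_request → publish_protocol), and O(¬renew_request) is already established, so O(publish_protocol).
Premise 3 is O(¬sign_deed → ¬publish_protocol); contrapositively O(publish_protocol → sign_deed). Since O(publish_protocol) holds, K gives O(sign_deed).
Premise 6 is O(¬renew_specimen → ¬sign_deed); contrapositively O(sign_deed → renew_specimen). Since O(sign_deed) holds, K gives O(renew_specimen).
However, F(renew_specimen) at premise 8 amounts to O(¬renew_specimen).
We now have both O(renew_specimen) and O(¬renew_specimen) — renew_specimen is simultaneously obligatory and forbidden, violating the D-axiom.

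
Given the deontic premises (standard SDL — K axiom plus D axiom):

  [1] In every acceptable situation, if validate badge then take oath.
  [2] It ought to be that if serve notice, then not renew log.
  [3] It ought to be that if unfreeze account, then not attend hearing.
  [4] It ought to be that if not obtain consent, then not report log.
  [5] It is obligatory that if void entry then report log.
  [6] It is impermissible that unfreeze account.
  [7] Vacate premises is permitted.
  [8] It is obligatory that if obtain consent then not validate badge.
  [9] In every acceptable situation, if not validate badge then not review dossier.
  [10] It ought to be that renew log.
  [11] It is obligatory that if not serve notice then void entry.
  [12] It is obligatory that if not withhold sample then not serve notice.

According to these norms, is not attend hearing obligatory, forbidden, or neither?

Premise 3 is O(unfreeze_account → ¬attend_hearing), but O(unfreeze_account) is not derivable from the premises, so it does not yield O(¬attend_hearing).
No premise or chain of K-axiom applications forces O(¬attend_hearing), and none forces O(attend_hearing). So ¬attend_hearing is neither obligatory nor forbidden under these norms.

Neither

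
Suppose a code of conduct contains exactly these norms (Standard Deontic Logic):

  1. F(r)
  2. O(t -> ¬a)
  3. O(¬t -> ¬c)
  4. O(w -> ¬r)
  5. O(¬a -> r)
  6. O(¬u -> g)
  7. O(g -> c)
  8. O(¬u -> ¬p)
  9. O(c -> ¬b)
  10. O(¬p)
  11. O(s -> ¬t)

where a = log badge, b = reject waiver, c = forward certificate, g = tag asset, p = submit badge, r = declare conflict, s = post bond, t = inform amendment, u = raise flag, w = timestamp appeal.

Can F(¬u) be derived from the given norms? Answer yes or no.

F(r) at premise 1 means O(¬r).
The contrapositive of premise 5 (O(¬a -> r)) is O(¬r -> a), and O(¬r) is already established, so O(a).
Premise 2 is O(t -> ¬a); contrapositively O(a -> ¬t). Since O(a) holds, K gives O(¬t).
Applying K to premise 3 (O(¬t -> ¬c)) and O(¬t) yields O(¬c).
Premise 7 is O(g -> c); contrapositively O(¬c -> ¬g). Since O(¬c) holds, K gives O(¬g).
The contrapositive of premise 6 (O(¬u -> g)) is O(¬g -> u), and O(¬g) is already established, so O(u).
Premises 4, 8, 9, 10, 11 do not contribute to this derivation.
So O(u) holds, i.e. F(¬u). The claim follows.

Yes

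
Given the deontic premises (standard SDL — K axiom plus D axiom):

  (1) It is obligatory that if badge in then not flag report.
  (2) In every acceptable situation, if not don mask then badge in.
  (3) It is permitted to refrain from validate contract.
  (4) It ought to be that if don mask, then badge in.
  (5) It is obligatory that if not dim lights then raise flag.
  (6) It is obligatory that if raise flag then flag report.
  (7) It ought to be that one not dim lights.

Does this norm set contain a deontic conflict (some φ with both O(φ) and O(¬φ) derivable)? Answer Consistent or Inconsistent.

Inconsistent

By case analysis on ¬don_mask: premise 2 gives O(¬don_mask → badge_in) and premise 4 gives O(don_mask → badge_in), so O(badge_in) either way.
Premise 1 is O(badge_in → ¬flag_report); since O(badge_in), deontic closure gives O(¬flag_report).
Premise 6, O(raise_flag → flag_report), contraposes to O(¬flag_report → ¬raise_flag); with O(¬flag_report) we get O(¬raise_flag).
Premise 5, O(¬dim_lights → raise_flag), contraposes to O(¬raise_flag → dim_lights); with O(¬raise_flag) we get O(dim_lights).
However, premise 7 gives O(¬dim_lights).
We now have both O(dim_lights) and O(¬dim_lights) — dim_lights is simultaneously obligatory and forbidden, violating the D-axiom.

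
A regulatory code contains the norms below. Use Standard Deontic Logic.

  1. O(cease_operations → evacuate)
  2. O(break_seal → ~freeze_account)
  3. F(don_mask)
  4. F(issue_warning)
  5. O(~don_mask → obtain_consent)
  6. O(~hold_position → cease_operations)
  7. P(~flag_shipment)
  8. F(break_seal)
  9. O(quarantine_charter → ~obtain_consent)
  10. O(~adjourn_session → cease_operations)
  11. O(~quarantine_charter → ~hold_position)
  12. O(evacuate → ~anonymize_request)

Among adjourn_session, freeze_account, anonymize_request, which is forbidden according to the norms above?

Premise 3 is F(don_mask), i.e. O(~don_mask).
Applying K to premise 5 (O(~don_mask → obtain_consent)) and O(~don_mask) yields O(obtain_consent).
Premise 9 is O(quarantine_charter → ~obtain_consent); contrapositively O(obtain_consent → ~quarantine_charter). Since O(obtain_consent) holds, K gives O(~quarantine_charter).
From O(~quarantine_charter) and premise 11, O(~quarantine_charter → ~hold_position), we obtain O(~hold_position).
With premise 6, O(~hold_position → cease_operations), the K-axiom yields O(cease_operations).
With premise 1, O(cease_operations → evacuate), the K-axiom yields O(evacuate).
Applying K to premise 12 (O(evacuate → ~anonymize_request)) and O(evacuate) yields O(~anonymize_request).
So O(~anonymize_request) holds, i.e. anonymize_request is forbidden. None of the other listed options is forbidden under the premises.

anonymize_request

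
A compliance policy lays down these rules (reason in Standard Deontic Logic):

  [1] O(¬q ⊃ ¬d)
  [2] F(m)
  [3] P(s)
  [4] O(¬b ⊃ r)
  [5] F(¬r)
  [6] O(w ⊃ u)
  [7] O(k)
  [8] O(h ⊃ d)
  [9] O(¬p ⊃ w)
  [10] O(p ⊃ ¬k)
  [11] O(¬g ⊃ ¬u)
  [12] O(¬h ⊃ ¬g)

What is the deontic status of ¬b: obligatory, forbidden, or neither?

Neither

Premise 4 is O(¬b ⊃ r); even if O(r) held, inferring O(¬b) would be affirming the consequent — invalid.
No premise or chain of K-axiom applications forces O(¬b), and none forces O(b). So ¬b is neither obligatory nor forbidden under these norms.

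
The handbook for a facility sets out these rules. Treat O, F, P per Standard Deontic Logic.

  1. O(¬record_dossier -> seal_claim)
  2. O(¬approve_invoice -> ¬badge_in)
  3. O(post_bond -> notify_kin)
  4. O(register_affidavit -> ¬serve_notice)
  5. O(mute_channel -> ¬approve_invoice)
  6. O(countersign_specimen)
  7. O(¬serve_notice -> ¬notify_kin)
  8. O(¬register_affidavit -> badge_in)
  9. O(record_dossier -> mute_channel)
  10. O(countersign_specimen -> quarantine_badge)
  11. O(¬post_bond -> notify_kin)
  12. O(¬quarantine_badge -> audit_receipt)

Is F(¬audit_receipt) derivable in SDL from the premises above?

Premise 12 is O(¬quarantine_badge -> audit_receipt), but O(¬quarantine_badge) is not derivable from the premises, so it does not yield O(audit_receipt).
No other premise forces O(audit_receipt). An ideal world satisfying every premise can still have ¬audit_receipt true, so F(¬audit_receipt) is not derivable.

No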